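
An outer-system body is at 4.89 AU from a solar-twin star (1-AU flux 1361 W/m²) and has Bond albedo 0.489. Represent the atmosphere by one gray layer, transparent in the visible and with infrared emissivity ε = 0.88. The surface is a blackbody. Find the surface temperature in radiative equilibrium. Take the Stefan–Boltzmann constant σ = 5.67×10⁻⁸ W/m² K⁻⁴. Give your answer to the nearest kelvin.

123 kelvin

By the inverse-square law, S = 1361/4.89² = 56.92 W/m².
At the top of the atmosphere, σT_e⁴ = S(1−α)/4 = 7.271 W/m², giving T_e = 106.4 K.
The surface balance (absorbed SW + ε·downward IR = σT_s⁴) with T_a⁴ = T_s⁴/2 reduces to T_s = T_e·[2/(2−ε)]^¼ = 123.0 K.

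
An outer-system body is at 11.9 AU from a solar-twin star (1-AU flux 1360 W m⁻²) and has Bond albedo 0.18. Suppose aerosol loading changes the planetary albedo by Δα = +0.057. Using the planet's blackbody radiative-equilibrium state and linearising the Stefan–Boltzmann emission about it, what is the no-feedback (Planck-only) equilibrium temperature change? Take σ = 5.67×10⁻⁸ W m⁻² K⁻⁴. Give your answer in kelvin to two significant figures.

-1.3 K

Irradiance scales as 1/d², so S = 1360 W m⁻² × (1/11.9)² = 9.604 W m⁻².
Reference equilibrium: T_e = [S(1−α)/(4σ)]^(1/4) = 76.76 K.
TOA radiative forcing: ΔF = −S·Δα/4 = −9.604·(+0.057)/4 = -0.1369 W m⁻².
The Planck feedback parameter is 4σT_e³ = 0.1026 W m⁻²/K.
So ΔT₀ = -0.1369/0.1026 = -1.33 K.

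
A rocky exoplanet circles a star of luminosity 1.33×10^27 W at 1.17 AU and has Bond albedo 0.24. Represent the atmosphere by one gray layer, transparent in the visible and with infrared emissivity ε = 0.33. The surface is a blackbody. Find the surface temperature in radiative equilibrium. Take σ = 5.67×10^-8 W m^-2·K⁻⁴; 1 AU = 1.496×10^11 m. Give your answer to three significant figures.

343 K

Orbital distance: d = 1.17 AU = 1.750×10^11 m.
S = L/(4πd²) = 3455 W m^-2.
Effective emission temperature (TOA balance): σT_e⁴ = S(1−α)/4 = 656.4 W m^-2 → T_e = 328.0 K.
The surface balance (absorbed SW + ε·downward IR = σT_s⁴) with T_a⁴ = T_s⁴/2 reduces to T_s = T_e·[2/(2−ε)]^¼ = 343.1 K.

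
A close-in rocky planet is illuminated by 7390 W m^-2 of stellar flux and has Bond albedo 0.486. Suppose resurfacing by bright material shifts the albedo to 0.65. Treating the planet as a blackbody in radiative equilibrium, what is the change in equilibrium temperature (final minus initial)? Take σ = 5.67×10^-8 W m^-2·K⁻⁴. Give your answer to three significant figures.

With α = 0.486, T₁ = 359.7 K.
After:  T₂ = [7390·0.35/(4σ)]^(1/4) = 326.8 K.
Change: 326.8 − 359.7 = -32.95 K.

-33.0 K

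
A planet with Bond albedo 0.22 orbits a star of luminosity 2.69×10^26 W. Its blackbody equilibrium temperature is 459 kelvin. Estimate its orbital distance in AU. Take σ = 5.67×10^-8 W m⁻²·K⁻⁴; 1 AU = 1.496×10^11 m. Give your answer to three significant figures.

Required flux: S = 4σT⁴/(1−α) = 12910 W m⁻².
From L = 4πd²S, d = √(2.69×10^26/(4π·12910)) = 4.073×10^10 m = 0.2722 AU.

0.272 AU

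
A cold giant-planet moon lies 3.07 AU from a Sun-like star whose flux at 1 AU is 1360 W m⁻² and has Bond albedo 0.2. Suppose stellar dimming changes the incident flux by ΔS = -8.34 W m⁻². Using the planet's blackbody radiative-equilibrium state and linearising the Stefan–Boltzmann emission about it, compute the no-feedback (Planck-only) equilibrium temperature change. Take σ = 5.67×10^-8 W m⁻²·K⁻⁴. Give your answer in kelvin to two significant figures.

Irradiance scales as 1/d², so S = 1360 W m⁻² × (1/3.07)² = 144.3 W m⁻².
Reference equilibrium: T_e = [S(1−α)/(4σ)]^(1/4) = 150.2 K.
Only a fraction (1−α) is absorbed and it's spread over 4πR², so ΔF = (1−α)ΔS/4 = -1.668 W m⁻².
The Planck feedback parameter is 4σT_e³ = 0.7686 W m⁻²/K.
Hence the no-feedback warming is ΔF/(4σT_e³) = -2.17 K.

-2.2 kelvin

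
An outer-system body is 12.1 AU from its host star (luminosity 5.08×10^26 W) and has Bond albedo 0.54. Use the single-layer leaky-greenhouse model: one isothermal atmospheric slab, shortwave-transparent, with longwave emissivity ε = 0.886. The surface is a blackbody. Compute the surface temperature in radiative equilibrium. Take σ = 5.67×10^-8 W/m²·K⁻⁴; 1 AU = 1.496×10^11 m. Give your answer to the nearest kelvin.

d = 12.1 × 1.496×10^11 m = 1.810×10^12 m.
Spreading L over a sphere of radius d: S = 5.08×10^26/(4π·1.81×10^12²) = 12.34 W/m².
Effective emission temperature (TOA balance): σT_e⁴ = S(1−α)/4 = 1.419 W/m² → T_e = 70.73 K.
For a single slab of emissivity ε, T_s⁴ = 2T_e⁴/(2−ε); thus T_s = 70.73·(1.795)^(1/4) = 81.87 K.

82 K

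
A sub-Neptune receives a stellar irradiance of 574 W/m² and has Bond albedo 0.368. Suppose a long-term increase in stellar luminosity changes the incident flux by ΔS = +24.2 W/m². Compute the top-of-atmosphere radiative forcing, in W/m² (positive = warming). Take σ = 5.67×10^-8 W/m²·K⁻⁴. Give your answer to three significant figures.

ΔF = Δ[S(1−α)]/4 = (1−0.368)·+24.2/4 = 3.824 W/m².

3.82 W/m²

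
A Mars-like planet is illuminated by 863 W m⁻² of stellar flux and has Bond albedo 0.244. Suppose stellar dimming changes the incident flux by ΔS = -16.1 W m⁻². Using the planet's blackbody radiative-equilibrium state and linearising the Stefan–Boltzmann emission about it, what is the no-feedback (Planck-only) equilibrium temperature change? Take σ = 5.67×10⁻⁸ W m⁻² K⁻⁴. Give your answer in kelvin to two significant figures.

-1.1 K

Reference equilibrium: T_e = [S(1−α)/(4σ)]^(1/4) = 231.6 K.
Only a fraction (1−α) is absorbed and it's spread over 4πR², so ΔF = (1−α)ΔS/4 = -3.043 W m⁻².
Linearising σT⁴ gives d(σT⁴)/dT = 4σT_e³ = 2.817 W m⁻² per K.
Hence the no-feedback warming is ΔF/(4σT_e³) = -1.08 K.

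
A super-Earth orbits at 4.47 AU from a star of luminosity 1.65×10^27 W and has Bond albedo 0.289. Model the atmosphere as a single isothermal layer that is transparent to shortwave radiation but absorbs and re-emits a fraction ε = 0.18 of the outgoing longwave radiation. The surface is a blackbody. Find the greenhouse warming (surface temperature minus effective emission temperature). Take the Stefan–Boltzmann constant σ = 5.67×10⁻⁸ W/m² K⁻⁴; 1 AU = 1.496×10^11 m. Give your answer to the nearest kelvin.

d = 4.47 × 1.496×10^11 m = 6.687×10^11 m.
Flux at the orbit: S = L/(4πd²) = 1.65×10^27/(4π·(6.69×10^11)²) = 293.6 W/m².
The planet radiates to space at T_e = [S(1−α)/(4σ)]^(1/4) = 174.2 K.
Surface balance with a leaky layer gives σT_s⁴ = σT_e⁴·2/(2−ε), so T_s = T_e·[2/(2−0.18)]^(1/4) = 178.3 K.
Greenhouse warming: T_s − T_e = 4.156 K.

4 K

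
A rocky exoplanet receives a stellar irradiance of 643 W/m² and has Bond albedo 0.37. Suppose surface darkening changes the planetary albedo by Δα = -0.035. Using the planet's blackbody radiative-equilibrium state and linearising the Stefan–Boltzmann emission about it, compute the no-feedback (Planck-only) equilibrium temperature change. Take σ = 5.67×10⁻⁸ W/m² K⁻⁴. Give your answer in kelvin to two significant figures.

2.9 K

Reference equilibrium: T_e = [S(1−α)/(4σ)]^(1/4) = 205.6 K.
The change in absorbed flux is Δ[S(1−α)/4] = −SΔα/4 = 5.626 W/m².
Linearising σT⁴ gives d(σT⁴)/dT = 4σT_e³ = 1.970 W/m² per K.
ΔT₀ = ΔF/λ_P = 5.626/1.970 = 2.86 K.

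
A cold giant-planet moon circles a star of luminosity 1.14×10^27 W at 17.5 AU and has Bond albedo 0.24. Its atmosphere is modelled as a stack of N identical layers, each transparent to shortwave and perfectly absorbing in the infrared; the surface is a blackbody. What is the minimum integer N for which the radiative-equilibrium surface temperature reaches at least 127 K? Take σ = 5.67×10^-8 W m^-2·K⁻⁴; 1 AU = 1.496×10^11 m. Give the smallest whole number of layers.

Orbital distance: d = 17.5 AU = 2.618×10^12 m.
Spreading L over a sphere of radius d: S = 1.14×10^27/(4π·2.62×10^12²) = 13.24 W m^-2.
Top-of-atmosphere balance: σT_e⁴ = S(1−α)/4 = 2.515 W m^-2 → T_e = 81.61 K.
Since T_s⁴ = (N+1)T_e⁴, we need N ≥ (T_s/T_e)⁴ − 1 = 4.865.
Rounding up, N = 5.

5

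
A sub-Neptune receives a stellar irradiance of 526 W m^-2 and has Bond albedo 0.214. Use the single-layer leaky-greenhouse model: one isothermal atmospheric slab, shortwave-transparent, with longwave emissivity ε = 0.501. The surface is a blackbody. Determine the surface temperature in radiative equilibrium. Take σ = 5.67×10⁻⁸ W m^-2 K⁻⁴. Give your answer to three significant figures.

At the top of the atmosphere, σT_e⁴ = S(1−α)/4 = 103.4 W m^-2, giving T_e = 206.6 K.
For a single slab of emissivity ε, T_s⁴ = 2T_e⁴/(2−ε); thus T_s = 206.6·(1.334)^(1/4) = 222.1 K.

222 K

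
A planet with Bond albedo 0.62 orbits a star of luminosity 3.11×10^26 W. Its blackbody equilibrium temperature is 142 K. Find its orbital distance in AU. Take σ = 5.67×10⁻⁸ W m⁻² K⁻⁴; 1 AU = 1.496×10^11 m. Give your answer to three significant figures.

The flux needed for this T is 4σT⁴/(1−0.62) = 242.7 W m⁻².
S = L/(4πd²) → d = √(L/4πS) = √(3.11×10^26/(4π·242.7)) = 3.194×10^11 m = 2.135 AU.

2.13 AU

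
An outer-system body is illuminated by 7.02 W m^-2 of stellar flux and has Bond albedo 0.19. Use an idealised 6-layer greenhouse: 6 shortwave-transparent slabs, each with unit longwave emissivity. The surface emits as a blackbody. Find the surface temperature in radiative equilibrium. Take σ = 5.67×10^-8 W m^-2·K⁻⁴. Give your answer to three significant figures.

Top-of-atmosphere balance: σT_e⁴ = S(1−α)/4 = 1.422 W m^-2 → T_e = 70.76 K.
With N = 6 opaque layers, T_s = (N+1)^(1/4)·T_e = 7^(1/4)·70.76 = 115.1 K.

115 kelvin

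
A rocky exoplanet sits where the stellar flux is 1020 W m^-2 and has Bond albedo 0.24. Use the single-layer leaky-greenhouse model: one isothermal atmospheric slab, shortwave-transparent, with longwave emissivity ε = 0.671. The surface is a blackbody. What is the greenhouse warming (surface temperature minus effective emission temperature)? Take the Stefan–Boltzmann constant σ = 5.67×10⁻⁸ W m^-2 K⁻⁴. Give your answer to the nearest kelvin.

26 K

Effective emission temperature (TOA balance): σT_e⁴ = S(1−α)/4 = 193.8 W m^-2 → T_e = 241.8 K.
For a single slab of emissivity ε, T_s⁴ = 2T_e⁴/(2−ε); thus T_s = 241.8·(1.505)^(1/4) = 267.8 K.
Greenhouse warming: T_s − T_e = 26.01 K.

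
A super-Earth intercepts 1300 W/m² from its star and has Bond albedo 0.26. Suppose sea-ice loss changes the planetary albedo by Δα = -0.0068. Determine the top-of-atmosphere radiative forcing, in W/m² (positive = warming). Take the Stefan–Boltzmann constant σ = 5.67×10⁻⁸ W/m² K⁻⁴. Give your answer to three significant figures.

2.21 W/m²

ΔF = −(S/4)Δα = −(1300/4)×(-0.0068) = 2.210 W/m².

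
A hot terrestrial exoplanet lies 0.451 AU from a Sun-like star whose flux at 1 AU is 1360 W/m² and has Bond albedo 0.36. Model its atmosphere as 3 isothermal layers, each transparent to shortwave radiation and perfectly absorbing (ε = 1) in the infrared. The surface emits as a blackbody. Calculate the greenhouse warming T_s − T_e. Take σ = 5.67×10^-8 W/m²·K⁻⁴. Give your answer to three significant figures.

Flux at the orbit: S = 1360/(0.451)² = 6686 W/m².
The effective emission temperature is T_e = [S(1−α)/(4σ)]^¼ = 370.6 K.
T_s = (N+1)^(1/4)·T_e = 524.1 K.
So the greenhouse effect raises the surface by 524.1 − 370.6 = 153.5 K.

154 kelvin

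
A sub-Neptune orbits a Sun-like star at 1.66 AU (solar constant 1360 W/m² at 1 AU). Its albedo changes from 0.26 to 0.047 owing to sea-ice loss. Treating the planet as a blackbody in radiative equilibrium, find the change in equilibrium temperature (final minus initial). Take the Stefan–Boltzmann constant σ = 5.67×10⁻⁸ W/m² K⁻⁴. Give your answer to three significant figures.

13.1 K

By the inverse-square law, S = 1360/1.66² = 493.5 W/m².
Initial: T₁ = [S(1−0.26)/(4σ)]^(1/4) = 200.3 K.
After:  T₂ = [493.5·0.953/(4σ)]^(1/4) = 213.4 K.
ΔT = T₂ − T₁ = 13.08 K.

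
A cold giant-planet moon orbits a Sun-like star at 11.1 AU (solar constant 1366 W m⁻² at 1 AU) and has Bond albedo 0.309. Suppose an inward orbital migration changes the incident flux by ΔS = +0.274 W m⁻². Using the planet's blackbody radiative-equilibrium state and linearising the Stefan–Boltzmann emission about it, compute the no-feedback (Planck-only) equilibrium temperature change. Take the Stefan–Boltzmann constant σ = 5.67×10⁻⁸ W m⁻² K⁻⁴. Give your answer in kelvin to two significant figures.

0.47 kelvin

Flux at the orbit: S = 1366/(11.1)² = 11.09 W m⁻².
Reference equilibrium: T_e = [S(1−α)/(4σ)]^(1/4) = 76.24 K.
ΔF = Δ[S(1−α)]/4 = (1−0.309)·+0.274/4 = 0.04733 W m⁻².
Linearising σT⁴ gives d(σT⁴)/dT = 4σT_e³ = 0.1005 W m⁻² per K.
So ΔT₀ = 0.04733/0.1005 = 0.471 K.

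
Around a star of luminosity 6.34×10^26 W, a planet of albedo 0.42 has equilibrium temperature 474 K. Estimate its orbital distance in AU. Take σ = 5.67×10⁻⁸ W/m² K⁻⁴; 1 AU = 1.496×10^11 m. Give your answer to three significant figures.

Energy balance gives S = 4σT⁴/(1−α) = 19740 W/m².
S = L/(4πd²) → d = √(L/4πS) = √(6.34×10^26/(4π·19740)) = 5.056×10^10 m = 0.3379 AU.

0.338 AU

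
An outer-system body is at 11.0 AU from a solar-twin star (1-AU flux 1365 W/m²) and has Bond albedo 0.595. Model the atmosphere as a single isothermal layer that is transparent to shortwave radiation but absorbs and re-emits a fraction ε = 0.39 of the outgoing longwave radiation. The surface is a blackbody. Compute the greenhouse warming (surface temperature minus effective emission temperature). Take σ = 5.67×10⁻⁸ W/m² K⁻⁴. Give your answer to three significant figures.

By the inverse-square law, S = 1365/11.0² = 11.28 W/m².
Effective emission temperature (TOA balance): σT_e⁴ = S(1−α)/4 = 1.142 W/m² → T_e = 66.99 K.
Surface balance with a leaky layer gives σT_s⁴ = σT_e⁴·2/(2−ε), so T_s = T_e·[2/(2−0.39)]^(1/4) = 70.73 K.
T_s − T_e = 70.73 − 66.99 = 3.733 K.

3.73 K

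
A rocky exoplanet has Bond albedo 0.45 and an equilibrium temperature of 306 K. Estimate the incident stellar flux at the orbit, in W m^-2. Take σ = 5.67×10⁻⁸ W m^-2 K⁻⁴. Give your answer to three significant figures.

3620 W m^-2

Invert the energy balance for S: S = 4σT⁴/(1−α).
σT⁴ = 5.67×10⁻⁸·(306)⁴ = 497.1 W m^-2.
So S = 4×497.1/(1−0.45) = 3615 W m^-2.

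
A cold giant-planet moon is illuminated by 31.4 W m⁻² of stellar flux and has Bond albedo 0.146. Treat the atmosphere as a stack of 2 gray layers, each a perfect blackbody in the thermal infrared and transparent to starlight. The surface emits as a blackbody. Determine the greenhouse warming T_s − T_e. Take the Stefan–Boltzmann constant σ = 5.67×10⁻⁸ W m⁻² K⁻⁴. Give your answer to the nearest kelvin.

OLR = S(1−α)/4 = 6.704 W m⁻²; the top layer radiates at T_e = 104.3 K.
Surface: T_s = (3)^¼·T_e = 137.2 K.
Warming: T_s − T_e = 32.96 K.

33 K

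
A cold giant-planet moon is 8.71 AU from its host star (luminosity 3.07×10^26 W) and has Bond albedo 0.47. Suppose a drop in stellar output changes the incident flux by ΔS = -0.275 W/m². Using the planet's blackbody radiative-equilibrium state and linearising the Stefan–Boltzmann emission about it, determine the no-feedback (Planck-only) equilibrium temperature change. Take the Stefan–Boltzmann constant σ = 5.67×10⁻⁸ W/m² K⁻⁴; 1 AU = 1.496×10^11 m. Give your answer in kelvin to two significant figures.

Orbital distance: d = 8.71 AU = 1.303×10^12 m.
S = L/(4πd²) = 14.39 W/m².
The baseline emission temperature is T_e = 76.15 K.
Only a fraction (1−α) is absorbed and it's spread over 4πR², so ΔF = (1−α)ΔS/4 = -0.03644 W/m².
The Planck feedback parameter is 4σT_e³ = 0.1001 W/m²/K.
So ΔT₀ = -0.03644/0.1001 = -0.364 K.

-0.36 K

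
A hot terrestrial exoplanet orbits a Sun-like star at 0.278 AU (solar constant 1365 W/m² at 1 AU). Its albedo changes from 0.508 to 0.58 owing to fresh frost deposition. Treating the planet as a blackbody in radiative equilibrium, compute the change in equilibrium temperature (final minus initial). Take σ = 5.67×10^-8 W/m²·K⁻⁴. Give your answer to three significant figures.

Flux at the orbit: S = 1365/(0.278)² = 17660 W/m².
Before: T₁ = [17660·0.492/(4σ)]^(1/4) = 442.4 K.
Final:   T₂ = [S(1−0.58)/(4σ)]^(1/4) = 425.3 K.
ΔT = T₂ − T₁ = -17.16 K.

-17.2 K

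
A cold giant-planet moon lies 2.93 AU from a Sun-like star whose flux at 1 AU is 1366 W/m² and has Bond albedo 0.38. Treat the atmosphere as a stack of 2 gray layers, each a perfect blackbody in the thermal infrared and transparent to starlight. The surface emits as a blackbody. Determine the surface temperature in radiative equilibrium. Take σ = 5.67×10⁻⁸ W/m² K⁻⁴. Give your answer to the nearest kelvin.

190 K

By the inverse-square law, S = 1366/2.93² = 159.1 W/m².
OLR = S(1−α)/4 = 24.66 W/m²; the top layer radiates at T_e = 144.4 K.
For an N-layer opaque stack, T_s⁴ = (N+1)T_e⁴, hence T_s = (3)^(1/4)×144.4 K = 190.1 K.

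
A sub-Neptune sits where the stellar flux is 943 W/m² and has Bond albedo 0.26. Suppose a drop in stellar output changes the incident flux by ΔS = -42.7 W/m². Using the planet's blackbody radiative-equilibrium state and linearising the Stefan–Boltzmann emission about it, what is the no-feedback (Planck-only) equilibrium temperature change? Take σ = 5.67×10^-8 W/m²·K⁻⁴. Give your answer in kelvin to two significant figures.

-2.7 K

Unperturbed T_e = [943.0·(1−0.26)/(4σ)]^¼ = 235.5 K.
Only a fraction (1−α) is absorbed and it's spread over 4πR², so ΔF = (1−α)ΔS/4 = -7.900 W/m².
Linearising σT⁴ gives d(σT⁴)/dT = 4σT_e³ = 2.963 W/m² per K.
Hence the no-feedback warming is ΔF/(4σT_e³) = -2.67 K.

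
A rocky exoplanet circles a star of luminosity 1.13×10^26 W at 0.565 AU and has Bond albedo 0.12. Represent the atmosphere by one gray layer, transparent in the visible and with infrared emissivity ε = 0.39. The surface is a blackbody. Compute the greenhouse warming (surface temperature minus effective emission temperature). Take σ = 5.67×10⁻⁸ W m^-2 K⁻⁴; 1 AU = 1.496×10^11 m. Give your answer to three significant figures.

d = 0.565 × 1.496×10^11 m = 8.452×10^10 m.
Flux at the orbit: S = L/(4πd²) = 1.13×10^26/(4π·(8.45×10^10)²) = 1259 W m^-2.
At the top of the atmosphere, σT_e⁴ = S(1−α)/4 = 276.9 W m^-2, giving T_e = 264.4 K.
For a single slab of emissivity ε, T_s⁴ = 2T_e⁴/(2−ε); thus T_s = 264.4·(1.242)^(1/4) = 279.1 K.
Greenhouse warming: T_s − T_e = 14.73 K.

14.7 K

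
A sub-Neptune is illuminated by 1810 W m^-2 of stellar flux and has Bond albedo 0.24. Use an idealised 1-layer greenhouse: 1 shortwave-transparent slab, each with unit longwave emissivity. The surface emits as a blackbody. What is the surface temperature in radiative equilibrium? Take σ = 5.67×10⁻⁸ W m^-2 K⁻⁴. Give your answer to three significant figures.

The effective emission temperature is T_e = [S(1−α)/(4σ)]^¼ = 279.1 K.
For an N-layer opaque stack, T_s⁴ = (N+1)T_e⁴, hence T_s = (2)^(1/4)×279.1 K = 331.9 K.

332 K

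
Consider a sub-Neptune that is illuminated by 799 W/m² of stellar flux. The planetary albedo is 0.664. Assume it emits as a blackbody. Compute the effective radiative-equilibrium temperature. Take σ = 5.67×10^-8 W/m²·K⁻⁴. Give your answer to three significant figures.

185 kelvin

The planet absorbs (1−α)S over its disc πR² and re-emits over 4πR², so the mean absorbed flux is (1−0.664)·799.0/4 = 67.12 W/m².
Balancing against σT⁴: T = (67.12/5.67×10⁻⁸)^(1/4) = 185.5 K.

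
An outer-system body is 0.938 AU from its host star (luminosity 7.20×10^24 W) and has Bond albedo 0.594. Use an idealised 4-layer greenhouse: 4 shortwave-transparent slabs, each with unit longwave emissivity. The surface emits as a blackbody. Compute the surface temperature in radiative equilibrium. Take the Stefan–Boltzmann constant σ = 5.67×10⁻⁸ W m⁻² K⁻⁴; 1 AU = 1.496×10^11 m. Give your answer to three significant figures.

127 K

Orbital distance: d = 0.938 AU = 1.403×10^11 m.
Flux at the orbit: S = L/(4πd²) = 7.20×10^24/(4π·(1.40×10^11)²) = 29.10 W m⁻².
OLR = S(1−α)/4 = 2.953 W m⁻²; the top layer radiates at T_e = 84.95 K.
With N = 4 opaque layers, T_s = (N+1)^(1/4)·T_e = 5^(1/4)·84.95 = 127.0 K.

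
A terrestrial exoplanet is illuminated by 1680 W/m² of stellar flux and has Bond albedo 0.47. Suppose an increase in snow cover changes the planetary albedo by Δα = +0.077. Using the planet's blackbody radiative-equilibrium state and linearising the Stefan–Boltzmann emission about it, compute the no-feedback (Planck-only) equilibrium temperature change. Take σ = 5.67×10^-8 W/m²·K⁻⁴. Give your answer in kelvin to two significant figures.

The baseline emission temperature is T_e = 250.3 K.
The change in absorbed flux is Δ[S(1−α)/4] = −SΔα/4 = -32.34 W/m².
Linearising σT⁴ gives d(σT⁴)/dT = 4σT_e³ = 3.557 W/m² per K.
So ΔT₀ = -32.34/3.557 = -9.09 K.

-9.1 K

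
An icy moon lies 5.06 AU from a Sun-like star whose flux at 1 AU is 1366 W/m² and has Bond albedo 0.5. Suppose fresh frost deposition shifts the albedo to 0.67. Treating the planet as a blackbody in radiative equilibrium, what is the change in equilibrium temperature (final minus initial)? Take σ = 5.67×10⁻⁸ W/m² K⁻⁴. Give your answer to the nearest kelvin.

-10 K

By the inverse-square law, S = 1366/5.06² = 53.35 W/m².
Before: T₁ = [53.35·0.5/(4σ)]^(1/4) = 104.1 K.
After:  T₂ = [53.35·0.33/(4σ)]^(1/4) = 93.87 K.
Change: 93.87 − 104.1 = -10.28 K.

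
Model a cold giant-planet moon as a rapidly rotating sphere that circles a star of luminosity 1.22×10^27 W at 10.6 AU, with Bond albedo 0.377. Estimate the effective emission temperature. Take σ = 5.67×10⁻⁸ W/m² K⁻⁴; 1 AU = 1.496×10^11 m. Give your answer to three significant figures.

Orbital distance: d = 10.6 AU = 1.586×10^12 m.
S = L/(4πd²) = 38.61 W/m².
Averaging over the sphere, the absorbed flux is S(1−α)/4 = 6.013 W/m².
In equilibrium σT⁴ equals this, so T = 101.5 K.

101 K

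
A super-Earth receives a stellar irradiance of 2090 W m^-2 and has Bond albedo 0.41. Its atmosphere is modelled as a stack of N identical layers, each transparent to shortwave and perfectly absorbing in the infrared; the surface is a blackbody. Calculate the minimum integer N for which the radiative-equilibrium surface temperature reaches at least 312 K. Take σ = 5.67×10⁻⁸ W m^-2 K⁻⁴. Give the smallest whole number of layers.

Top-of-atmosphere balance: σT_e⁴ = S(1−α)/4 = 308.3 W m^-2 → T_e = 271.5 K.
T_s = (N+1)^(1/4)·T_e ≥ 312 K requires N+1 ≥ (T_s/T_e)⁴ = (312/271.5)⁴ = 1.743.
Rounding up, N = 1.

1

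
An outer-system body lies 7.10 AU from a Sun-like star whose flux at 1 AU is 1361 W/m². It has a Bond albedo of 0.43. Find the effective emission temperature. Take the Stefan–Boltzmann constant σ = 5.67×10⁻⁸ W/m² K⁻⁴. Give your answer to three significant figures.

90.8 K

Irradiance scales as 1/d², so S = 1361 W/m² × (1/7.10)² = 27.00 W/m².
Averaging over the sphere, the absorbed flux is S(1−α)/4 = 3.847 W/m².
Balancing against σT⁴: T = (3.847/5.67×10⁻⁸)^(1/4) = 90.76 K.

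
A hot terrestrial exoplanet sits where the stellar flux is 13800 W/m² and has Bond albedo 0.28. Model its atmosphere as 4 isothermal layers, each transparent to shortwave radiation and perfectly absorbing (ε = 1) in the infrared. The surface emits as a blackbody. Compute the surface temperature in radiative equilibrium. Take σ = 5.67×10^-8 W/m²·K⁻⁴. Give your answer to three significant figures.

Top-of-atmosphere balance: σT_e⁴ = S(1−α)/4 = 2484 W/m² → T_e = 457.5 K.
For an N-layer opaque stack, T_s⁴ = (N+1)T_e⁴, hence T_s = (5)^(1/4)×457.5 K = 684.1 K.

684 kelvin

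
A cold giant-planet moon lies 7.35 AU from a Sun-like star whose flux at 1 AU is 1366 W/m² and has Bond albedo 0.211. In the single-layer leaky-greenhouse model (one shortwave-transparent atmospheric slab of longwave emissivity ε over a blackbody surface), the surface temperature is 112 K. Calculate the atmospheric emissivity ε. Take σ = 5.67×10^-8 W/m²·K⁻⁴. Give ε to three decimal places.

By the inverse-square law, S = 1366/7.35² = 25.29 W/m².
First, T_e = [25.29·(1−0.211)/(4σ)]^(1/4) = 96.85 K.
T_s⁴ = T_e⁴·2/(2−ε) → ε = 2 − 2(T_e/T_s)⁴ = 2 − 2·(96.85/112)⁴ = 0.8819.

0.882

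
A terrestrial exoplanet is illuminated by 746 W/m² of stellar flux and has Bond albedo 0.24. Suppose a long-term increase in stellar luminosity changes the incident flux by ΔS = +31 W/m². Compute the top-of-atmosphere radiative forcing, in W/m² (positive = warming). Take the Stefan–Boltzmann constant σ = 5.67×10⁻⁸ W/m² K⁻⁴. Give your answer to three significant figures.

ΔF = Δ[S(1−α)]/4 = (1−0.24)·+31/4 = 5.890 W/m².

5.89 W/m²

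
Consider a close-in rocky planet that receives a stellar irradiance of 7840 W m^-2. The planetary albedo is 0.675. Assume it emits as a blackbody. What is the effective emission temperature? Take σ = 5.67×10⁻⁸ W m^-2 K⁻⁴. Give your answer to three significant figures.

326 kelvin

Averaging over the sphere, the absorbed flux is S(1−α)/4 = 637.0 W m^-2.
In equilibrium σT⁴ equals this, so T = 325.6 K.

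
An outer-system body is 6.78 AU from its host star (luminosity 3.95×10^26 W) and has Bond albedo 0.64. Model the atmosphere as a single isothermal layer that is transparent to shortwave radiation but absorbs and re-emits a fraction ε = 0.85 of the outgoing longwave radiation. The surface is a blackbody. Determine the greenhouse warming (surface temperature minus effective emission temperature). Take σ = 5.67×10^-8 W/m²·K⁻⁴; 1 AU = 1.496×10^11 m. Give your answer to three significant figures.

12.4 kelvin

Orbital distance: d = 6.78 AU = 1.014×10^12 m.
Spreading L over a sphere of radius d: S = 3.95×10^26/(4π·1.01×10^12²) = 30.55 W/m².
The planet radiates to space at T_e = [S(1−α)/(4σ)]^(1/4) = 83.45 K.
Surface balance with a leaky layer gives σT_s⁴ = σT_e⁴·2/(2−ε), so T_s = T_e·[2/(2−0.85)]^(1/4) = 95.83 K.
Greenhouse warming: T_s − T_e = 12.38 K.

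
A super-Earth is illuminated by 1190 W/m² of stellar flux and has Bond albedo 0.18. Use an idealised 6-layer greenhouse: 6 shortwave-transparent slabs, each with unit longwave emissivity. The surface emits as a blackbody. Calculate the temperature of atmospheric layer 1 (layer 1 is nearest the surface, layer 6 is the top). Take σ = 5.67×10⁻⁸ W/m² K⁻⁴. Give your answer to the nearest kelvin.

OLR = S(1−α)/4 = 244.0 W/m²; the top layer radiates at T_e = 256.1 K.
In the N-layer model, layer k (counted from the surface) has T_k = (N+1−k)^(1/4)·T_e.
With k = 1: T_1 = (6+1−1)^¼·256.1 K = 400.8 K.

401 kelvin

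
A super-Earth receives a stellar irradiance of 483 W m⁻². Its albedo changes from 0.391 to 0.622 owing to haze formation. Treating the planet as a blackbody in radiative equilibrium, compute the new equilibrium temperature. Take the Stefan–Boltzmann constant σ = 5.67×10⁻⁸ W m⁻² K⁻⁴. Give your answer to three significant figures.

With the new albedo, S(1−α₂)/4 = 45.64 W m⁻², so T₂ = 168.4 K.

168 K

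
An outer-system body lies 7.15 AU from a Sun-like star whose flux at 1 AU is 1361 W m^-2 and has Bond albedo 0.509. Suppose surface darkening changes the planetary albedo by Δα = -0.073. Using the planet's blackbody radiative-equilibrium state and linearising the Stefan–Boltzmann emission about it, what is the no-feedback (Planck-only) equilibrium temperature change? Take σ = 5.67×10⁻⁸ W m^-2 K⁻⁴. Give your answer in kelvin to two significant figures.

3.2 kelvin

Irradiance scales as 1/d², so S = 1361 W m^-2 × (1/7.15)² = 26.62 W m^-2.
Unperturbed T_e = [26.62·(1−0.509)/(4σ)]^¼ = 87.13 K.
TOA radiative forcing: ΔF = −S·Δα/4 = −26.62·(-0.073)/4 = 0.4859 W m^-2.
Linearising σT⁴ gives d(σT⁴)/dT = 4σT_e³ = 0.1500 W m^-2 per K.
So ΔT₀ = 0.4859/0.1500 = 3.24 K.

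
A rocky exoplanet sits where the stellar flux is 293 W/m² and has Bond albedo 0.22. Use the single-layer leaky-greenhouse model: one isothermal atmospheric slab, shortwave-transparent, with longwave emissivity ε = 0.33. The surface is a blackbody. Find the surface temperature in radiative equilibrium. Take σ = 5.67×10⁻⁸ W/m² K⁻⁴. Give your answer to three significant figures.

The planet radiates to space at T_e = [S(1−α)/(4σ)]^(1/4) = 178.2 K.
The surface balance (absorbed SW + ε·downward IR = σT_s⁴) with T_a⁴ = T_s⁴/2 reduces to T_s = T_e·[2/(2−ε)]^¼ = 186.4 K.

186 kelvin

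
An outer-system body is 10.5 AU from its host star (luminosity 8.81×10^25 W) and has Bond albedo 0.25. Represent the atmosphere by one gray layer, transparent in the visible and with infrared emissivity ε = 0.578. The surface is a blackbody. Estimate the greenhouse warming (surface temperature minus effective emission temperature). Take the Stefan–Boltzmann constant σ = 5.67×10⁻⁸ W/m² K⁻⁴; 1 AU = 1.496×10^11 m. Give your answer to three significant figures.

4.93 K

d = 10.5 × 1.496×10^11 m = 1.571×10^12 m.
Spreading L over a sphere of radius d: S = 8.81×10^25/(4π·1.57×10^12²) = 2.841 W/m².
The planet radiates to space at T_e = [S(1−α)/(4σ)]^(1/4) = 55.37 K.
For a single slab of emissivity ε, T_s⁴ = 2T_e⁴/(2−ε); thus T_s = 55.37·(1.406)^(1/4) = 60.29 K.
The atmosphere warms the surface by 4.928 K.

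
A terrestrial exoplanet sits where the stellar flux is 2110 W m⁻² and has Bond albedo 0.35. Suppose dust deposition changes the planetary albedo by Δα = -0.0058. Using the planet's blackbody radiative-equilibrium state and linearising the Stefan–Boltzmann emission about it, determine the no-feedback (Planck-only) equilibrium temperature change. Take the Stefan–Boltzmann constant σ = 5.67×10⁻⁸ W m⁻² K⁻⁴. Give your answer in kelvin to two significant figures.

Unperturbed T_e = [2110·(1−0.35)/(4σ)]^¼ = 278.9 K.
The change in absorbed flux is Δ[S(1−α)/4] = −SΔα/4 = 3.059 W m⁻².
Planck response: λ_P = 4σT_e³ = 4·5.67×10⁻⁸·(278.9)³ = 4.918 W m⁻²/K.
So ΔT₀ = 3.059/4.918 = 0.622 K.

0.62 K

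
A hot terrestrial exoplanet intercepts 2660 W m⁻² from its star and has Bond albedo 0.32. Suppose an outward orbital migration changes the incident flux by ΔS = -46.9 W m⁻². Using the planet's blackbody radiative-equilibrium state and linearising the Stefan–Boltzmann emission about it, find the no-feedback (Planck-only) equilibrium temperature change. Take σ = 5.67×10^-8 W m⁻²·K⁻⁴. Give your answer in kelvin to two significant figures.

Unperturbed T_e = [2660·(1−0.32)/(4σ)]^¼ = 298.8 K.
ΔF = Δ[S(1−α)]/4 = (1−0.32)·-46.9/4 = -7.973 W m⁻².
The Planck feedback parameter is 4σT_e³ = 6.053 W m⁻²/K.
So ΔT₀ = -7.973/6.053 = -1.32 K.

-1.3 K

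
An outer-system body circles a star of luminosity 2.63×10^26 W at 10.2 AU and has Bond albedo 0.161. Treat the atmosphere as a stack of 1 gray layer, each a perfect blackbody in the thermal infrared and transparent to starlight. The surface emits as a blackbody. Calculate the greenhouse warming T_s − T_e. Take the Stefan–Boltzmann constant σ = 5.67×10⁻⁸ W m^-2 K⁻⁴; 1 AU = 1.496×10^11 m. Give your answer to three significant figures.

14.4 K

Orbital distance: d = 10.2 AU = 1.526×10^12 m.
Flux at the orbit: S = L/(4πd²) = 2.63×10^26/(4π·(1.53×10^12)²) = 8.988 W m^-2.
OLR = S(1−α)/4 = 1.885 W m^-2; the top layer radiates at T_e = 75.94 K.
Surface: T_s = (2)^¼·T_e = 90.30 K.
So the greenhouse effect raises the surface by 90.30 − 75.94 = 14.37 K.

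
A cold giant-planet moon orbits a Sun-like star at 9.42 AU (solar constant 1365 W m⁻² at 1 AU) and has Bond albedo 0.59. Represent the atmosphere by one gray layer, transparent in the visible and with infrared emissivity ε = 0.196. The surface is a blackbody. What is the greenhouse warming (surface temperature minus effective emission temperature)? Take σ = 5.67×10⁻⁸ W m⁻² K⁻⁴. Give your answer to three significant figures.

By the inverse-square law, S = 1365/9.42² = 15.38 W m⁻².
The planet radiates to space at T_e = [S(1−α)/(4σ)]^(1/4) = 72.62 K.
The surface balance (absorbed SW + ε·downward IR = σT_s⁴) with T_a⁴ = T_s⁴/2 reduces to T_s = T_e·[2/(2−ε)]^¼ = 74.51 K.
Greenhouse warming: T_s − T_e = 1.897 K.

1.90 K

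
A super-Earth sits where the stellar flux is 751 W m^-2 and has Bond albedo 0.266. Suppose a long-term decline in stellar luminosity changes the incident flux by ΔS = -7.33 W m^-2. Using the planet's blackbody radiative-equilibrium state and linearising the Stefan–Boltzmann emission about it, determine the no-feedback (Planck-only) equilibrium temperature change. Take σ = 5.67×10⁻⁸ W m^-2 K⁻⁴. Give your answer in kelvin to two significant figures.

-0.54 kelvin

The baseline emission temperature is T_e = 222.0 K.
ΔF = Δ[S(1−α)]/4 = (1−0.266)·-7.33/4 = -1.345 W m^-2.
Planck response: λ_P = 4σT_e³ = 4·5.67×10⁻⁸·(222.0)³ = 2.483 W m^-2/K.
Hence the no-feedback warming is ΔF/(4σT_e³) = -0.542 K.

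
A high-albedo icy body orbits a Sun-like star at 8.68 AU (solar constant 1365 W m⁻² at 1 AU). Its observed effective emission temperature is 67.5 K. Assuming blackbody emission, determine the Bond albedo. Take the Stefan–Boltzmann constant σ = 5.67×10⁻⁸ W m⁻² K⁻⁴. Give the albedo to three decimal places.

By the inverse-square law, S = 1365/8.68² = 18.12 W m⁻².
From σT⁴ = S(1−α)/4 we invert for α: 1−α = 4σT⁴/S.
4σT⁴ = 4·5.67×10⁻⁸·(67.5)⁴ = 4.708 W m⁻².
1−α = 4.708/18.12 = 0.2599, so α = 0.7401.

0.740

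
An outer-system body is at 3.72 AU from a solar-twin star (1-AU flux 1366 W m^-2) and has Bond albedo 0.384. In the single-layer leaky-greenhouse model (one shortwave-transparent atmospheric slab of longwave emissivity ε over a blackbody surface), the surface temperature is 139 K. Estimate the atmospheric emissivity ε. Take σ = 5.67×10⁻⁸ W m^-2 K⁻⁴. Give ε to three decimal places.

0.564

By the inverse-square law, S = 1366/3.72² = 98.71 W m^-2.
First, T_e = [98.71·(1−0.384)/(4σ)]^(1/4) = 128.0 K.
T_s⁴ = T_e⁴·2/(2−ε) → ε = 2 − 2(T_e/T_s)⁴ = 2 − 2·(128.0/139)⁴ = 0.5636.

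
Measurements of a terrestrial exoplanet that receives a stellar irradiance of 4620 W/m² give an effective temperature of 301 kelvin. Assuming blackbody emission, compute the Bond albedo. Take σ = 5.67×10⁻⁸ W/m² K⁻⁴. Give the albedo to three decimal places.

Rearranging the radiative balance, α = 1 − 4σT⁴/S.
4σT⁴ = 4·5.67×10⁻⁸·(301)⁴ = 1862 W/m².
Hence α = 1 − 1862/4620 = 0.5970.

0.597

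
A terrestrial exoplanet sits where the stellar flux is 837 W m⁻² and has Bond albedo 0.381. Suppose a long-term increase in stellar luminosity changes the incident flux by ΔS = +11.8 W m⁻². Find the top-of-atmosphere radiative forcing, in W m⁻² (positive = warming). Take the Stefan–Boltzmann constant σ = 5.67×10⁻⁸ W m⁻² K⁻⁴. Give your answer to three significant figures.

Only a fraction (1−α) is absorbed and it's spread over 4πR², so ΔF = (1−α)ΔS/4 = 1.826 W m⁻².

1.83 W m⁻²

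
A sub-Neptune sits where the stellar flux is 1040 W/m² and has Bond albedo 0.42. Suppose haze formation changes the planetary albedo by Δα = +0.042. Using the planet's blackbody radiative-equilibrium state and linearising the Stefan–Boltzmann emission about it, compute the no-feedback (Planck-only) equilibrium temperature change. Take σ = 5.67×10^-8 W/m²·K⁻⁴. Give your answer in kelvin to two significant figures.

-4.1 K

Unperturbed T_e = [1040·(1−0.42)/(4σ)]^¼ = 227.1 K.
The change in absorbed flux is Δ[S(1−α)/4] = −SΔα/4 = -10.92 W/m².
Linearising σT⁴ gives d(σT⁴)/dT = 4σT_e³ = 2.656 W/m² per K.
ΔT₀ = ΔF/λ_P = -10.92/2.656 = -4.11 K.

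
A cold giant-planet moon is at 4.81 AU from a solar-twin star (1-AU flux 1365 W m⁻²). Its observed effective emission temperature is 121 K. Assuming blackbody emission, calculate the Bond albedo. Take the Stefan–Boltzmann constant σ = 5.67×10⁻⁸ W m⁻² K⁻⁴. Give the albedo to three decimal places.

By the inverse-square law, S = 1365/4.81² = 59.00 W m⁻².
Rearranging the radiative balance, α = 1 − 4σT⁴/S.
σT⁴ = 12.15 W m⁻², so 4σT⁴ = 48.62 W m⁻².
Hence α = 1 − 48.62/59.00 = 0.1760.

0.176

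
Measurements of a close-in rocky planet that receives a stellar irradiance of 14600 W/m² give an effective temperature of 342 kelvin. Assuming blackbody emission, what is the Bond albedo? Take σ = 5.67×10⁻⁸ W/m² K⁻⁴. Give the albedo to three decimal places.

From σT⁴ = S(1−α)/4 we invert for α: 1−α = 4σT⁴/S.
4σT⁴ = 4·5.67×10⁻⁸·(342)⁴ = 3103 W/m².
Hence α = 1 − 3103/14600 = 0.7875.

0.787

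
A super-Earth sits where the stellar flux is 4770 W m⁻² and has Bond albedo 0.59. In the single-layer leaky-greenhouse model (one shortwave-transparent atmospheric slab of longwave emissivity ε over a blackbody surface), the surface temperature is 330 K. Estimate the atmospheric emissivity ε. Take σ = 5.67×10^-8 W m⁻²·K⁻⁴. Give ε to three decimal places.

Effective temperature: T_e = [S(1−α)/(4σ)]^(1/4) = 304.7 K.
T_s⁴ = T_e⁴·2/(2−ε) → ε = 2 − 2(T_e/T_s)⁴ = 2 − 2·(304.7/330)⁴ = 0.5458.

0.546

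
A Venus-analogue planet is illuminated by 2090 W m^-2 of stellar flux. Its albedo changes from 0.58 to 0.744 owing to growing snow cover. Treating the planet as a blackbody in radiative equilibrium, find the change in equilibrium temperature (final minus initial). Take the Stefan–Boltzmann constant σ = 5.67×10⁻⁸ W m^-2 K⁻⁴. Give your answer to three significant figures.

-29.0 kelvin

Initial: T₁ = [S(1−0.58)/(4σ)]^(1/4) = 249.4 K.
After:  T₂ = [2090·0.256/(4σ)]^(1/4) = 220.4 K.
ΔT = T₂ − T₁ = -29.04 K.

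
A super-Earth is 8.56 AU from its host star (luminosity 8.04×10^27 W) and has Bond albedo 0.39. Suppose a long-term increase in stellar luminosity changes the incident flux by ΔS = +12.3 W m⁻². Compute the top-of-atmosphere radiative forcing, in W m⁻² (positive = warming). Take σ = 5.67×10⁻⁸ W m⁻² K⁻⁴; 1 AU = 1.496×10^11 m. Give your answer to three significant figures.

1.88 W m⁻²

d = 8.56 × 1.496×10^11 m = 1.281×10^12 m.
Spreading L over a sphere of radius d: S = 8.04×10^27/(4π·1.28×10^12²) = 390.2 W m⁻².
TOA radiative forcing: ΔF = (1−α)ΔS/4 = 0.61·(+12.3)/4 = 1.876 W m⁻².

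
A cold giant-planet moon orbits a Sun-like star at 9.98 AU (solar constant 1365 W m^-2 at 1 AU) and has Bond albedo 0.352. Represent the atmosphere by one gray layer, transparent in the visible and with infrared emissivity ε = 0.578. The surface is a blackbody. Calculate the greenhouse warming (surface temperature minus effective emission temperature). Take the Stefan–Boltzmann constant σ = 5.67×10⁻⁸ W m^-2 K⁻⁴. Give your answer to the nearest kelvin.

7 K

By the inverse-square law, S = 1365/9.98² = 13.70 W m^-2.
At the top of the atmosphere, σT_e⁴ = S(1−α)/4 = 2.220 W m^-2, giving T_e = 79.10 K.
The surface balance (absorbed SW + ε·downward IR = σT_s⁴) with T_a⁴ = T_s⁴/2 reduces to T_s = T_e·[2/(2−ε)]^¼ = 86.15 K.
Greenhouse warming: T_s − T_e = 7.041 K.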